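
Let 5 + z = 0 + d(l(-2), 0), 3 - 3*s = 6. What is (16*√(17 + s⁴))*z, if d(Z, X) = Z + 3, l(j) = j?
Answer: -192*√2 ≈ -271.53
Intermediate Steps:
s = -1 (s = 1 - ⅓*6 = 1 - 2 = -1)
d(Z, X) = 3 + Z
z = -4 (z = -5 + (0 + (3 - 2)) = -5 + (0 + 1) = -5 + 1 = -4)
(16*√(17 + s⁴))*z = (16*√(17 + (-1)⁴))*(-4) = (16*√(17 + 1))*(-4) = (16*√18)*(-4) = (16*(3*√2))*(-4) = (48*√2)*(-4) = -192*√2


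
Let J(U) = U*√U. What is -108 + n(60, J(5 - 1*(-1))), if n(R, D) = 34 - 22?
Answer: -96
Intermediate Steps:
J(U) = U^(3/2)
n(R, D) = 12
-108 + n(60, J(5 - 1*(-1))) = -108 + 12 = -96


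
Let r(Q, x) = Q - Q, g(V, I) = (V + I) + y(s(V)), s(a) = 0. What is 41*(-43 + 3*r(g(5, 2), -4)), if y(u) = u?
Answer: -1763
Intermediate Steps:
g(V, I) = I + V (g(V, I) = (V + I) + 0 = (I + V) + 0 = I + V)
r(Q, x) = 0
41*(-43 + 3*r(g(5, 2), -4)) = 41*(-43 + 3*0) = 41*(-43 + 0) = 41*(-43) = -1763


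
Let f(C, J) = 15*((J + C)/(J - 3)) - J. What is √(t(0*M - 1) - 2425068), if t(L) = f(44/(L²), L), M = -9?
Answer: I*√9700913/2 ≈ 1557.3*I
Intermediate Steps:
f(C, J) = -J + 15*(C + J)/(-3 + J) (f(C, J) = 15*((C + J)/(-3 + J)) - J = 15*(C + J)/(-3 + J) - J = -J + 15*(C + J)/(-3 + J))
t(L) = (-L² + 18*L + 660/L²)/(-3 + L) (t(L) = (-L² + 15*(44/(L²)) + 18*L)/(-3 + L) = (-L² + 15*(44/L²) + 18*L)/(-3 + L) = (-L² + 660/L² + 18*L)/(-3 + L) = (-L² + 18*L + 660/L²)/(-3 + L))
√(t(0*M - 1) - 2425068) = √((660 + (0*(-9) - 1)³*(18 - (0*(-9) - 1)))/((0*(-9) - 1)²*(-3 + (0*(-9) - 1))) - 2425068) = √((660 + (0 - 1)³*(18 - (0 - 1)))/((0 - 1)²*(-3 + (0 - 1))) - 2425068) = √((660 + (-1)³*(18 - 1*(-1)))/((-1)²*(-3 - 1)) - 2425068) = √(1*(660 - (18 + 1))/(-4) - 2425068) = √(1*(-¼)*(660 - 1*19) - 2425068) = √(1*(-¼)*(660 - 19) - 2425068) = √(1*(-¼)*641 - 2425068) = √(-641/4 - 2425068) = √(-9700913/4) = I*√9700913/2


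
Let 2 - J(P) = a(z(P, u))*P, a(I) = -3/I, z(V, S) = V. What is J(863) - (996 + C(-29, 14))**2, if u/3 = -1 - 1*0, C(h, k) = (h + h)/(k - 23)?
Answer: -81396079/81 ≈ -1.0049e+6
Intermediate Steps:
C(h, k) = 2*h/(-23 + k) (C(h, k) = (2*h)/(-23 + k) = 2*h/(-23 + k))
u = -3 (u = 3*(-1 - 1*0) = 3*(-1 + 0) = 3*(-1) = -3)
J(P) = 5 (J(P) = 2 - (-3/P)*P = 2 - 1*(-3) = 2 + 3 = 5)
J(863) - (996 + C(-29, 14))**2 = 5 - (996 + 2*(-29)/(-23 + 14))**2 = 5 - (996 + 2*(-29)/(-9))**2 = 5 - (996 + 2*(-29)*(-1/9))**2 = 5 - (996 + 58/9)**2 = 5 - (9022/9)**2 = 5 - 1*81396484/81 = 5 - 81396484/81 = -81396079/81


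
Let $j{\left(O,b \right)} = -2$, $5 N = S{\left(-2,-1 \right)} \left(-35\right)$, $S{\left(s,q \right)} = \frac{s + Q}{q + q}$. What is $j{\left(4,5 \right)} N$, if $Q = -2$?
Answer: $28$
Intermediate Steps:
$S{\left(s,q \right)} = \frac{-2 + s}{2 q}$ ($S{\left(s,q \right)} = \frac{s - 2}{q + q} = \frac{-2 + s}{2 q}$)
$N = -14$ ($N = \frac{\frac{-2 - 2}{2 \left(-1\right)} \left(-35\right)}{5} = \frac{\frac{1}{2} \left(-1\right) \left(-4\right) \left(-35\right)}{5} = \frac{2 \left(-35\right)}{5} = \frac{1}{5} \left(-70\right) = -14$)
$j{\left(4,5 \right)} N = \left(-2\right) \left(-14\right) = 28$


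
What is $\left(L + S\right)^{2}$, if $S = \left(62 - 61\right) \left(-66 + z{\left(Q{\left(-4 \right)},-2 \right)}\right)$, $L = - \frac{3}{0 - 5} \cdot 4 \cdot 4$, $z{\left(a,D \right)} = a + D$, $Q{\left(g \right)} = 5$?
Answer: $\frac{71289}{25} \approx 2851.6$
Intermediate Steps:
$z{\left(a,D \right)} = D + a$
$L = \frac{48}{5}$ ($L = - \frac{3}{0 - 5} \cdot 4 \cdot 4 = - \frac{3}{-5} \cdot 4 \cdot 4 = \left(-3\right) \left(- \frac{1}{5}\right) 4 \cdot 4 = \frac{3}{5} \cdot 4 \cdot 4 = \frac{12}{5} \cdot 4 = \frac{48}{5} \approx 9.6$)
$S = -63$ ($S = \left(62 - 61\right) \left(-66 + \left(-2 + 5\right)\right) = 1 \left(-66 + 3\right) = 1 \left(-63\right) = -63$)
$\left(L + S\right)^{2} = \left(\frac{48}{5} - 63\right)^{2} = \left(- \frac{267}{5}\right)^{2} = \frac{71289}{25}$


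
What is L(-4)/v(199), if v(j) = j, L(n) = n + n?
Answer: -8/199 ≈ -0.040201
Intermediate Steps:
L(n) = 2*n
L(-4)/v(199) = (2*(-4))/199 = -8*1/199 = -8/199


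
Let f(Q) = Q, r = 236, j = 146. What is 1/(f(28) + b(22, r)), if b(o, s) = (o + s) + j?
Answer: 1/432 ≈ 0.0023148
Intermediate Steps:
b(o, s) = 146 + o + s (b(o, s) = (o + s) + 146 = 146 + o + s)
1/(f(28) + b(22, r)) = 1/(28 + (146 + 22 + 236)) = 1/(28 + 404) = 1/432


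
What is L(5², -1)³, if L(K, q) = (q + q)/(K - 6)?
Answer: -8/6859 ≈ -0.0011664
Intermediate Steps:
L(K, q) = 2*q/(-6 + K) (L(K, q) = (2*q)/(-6 + K) = 2*q/(-6 + K))
L(5², -1)³ = (2*(-1)/(-6 + 5²))³ = (2*(-1)/(-6 + 25))³ = (2*(-1)/19)³ = (2*(-1)*(1/19))³ = (-2/19)³ = -8/6859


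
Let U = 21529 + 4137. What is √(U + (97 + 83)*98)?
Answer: √43306 ≈ 208.10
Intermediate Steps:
U = 25666
√(U + (97 + 83)*98) = √(25666 + (97 + 83)*98) = √(25666 + 180*98) = √(25666 + 17640) = √43306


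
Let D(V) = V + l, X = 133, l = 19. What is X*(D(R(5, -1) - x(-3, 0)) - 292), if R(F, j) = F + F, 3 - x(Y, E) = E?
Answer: -35378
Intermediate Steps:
x(Y, E) = 3 - E
R(F, j) = 2*F
D(V) = 19 + V (D(V) = V + 19 = 19 + V)
X*(D(R(5, -1) - x(-3, 0)) - 292) = 133*((19 + (2*5 - (3 - 1*0))) - 292) = 133*((19 + (10 - (3 + 0))) - 292) = 133*((19 + (10 - 1*3)) - 292) = 133*((19 + (10 - 3)) - 292) = 133*((19 + 7) - 292) = 133*(26 - 292) = 133*(-266) = -35378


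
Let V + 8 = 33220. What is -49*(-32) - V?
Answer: -31644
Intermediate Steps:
V = 33212 (V = -8 + 33220 = 33212)
-49*(-32) - V = -49*(-32) - 1*33212 = 1568 - 33212 = -31644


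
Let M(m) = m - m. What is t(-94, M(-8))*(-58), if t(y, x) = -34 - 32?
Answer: 3828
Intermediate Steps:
M(m) = 0
t(y, x) = -66
t(-94, M(-8))*(-58) = -66*(-58) = 3828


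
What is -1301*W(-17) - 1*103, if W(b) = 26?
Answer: -33929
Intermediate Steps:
-1301*W(-17) - 1*103 = -1301*26 - 1*103 = -33826 - 103 = -33929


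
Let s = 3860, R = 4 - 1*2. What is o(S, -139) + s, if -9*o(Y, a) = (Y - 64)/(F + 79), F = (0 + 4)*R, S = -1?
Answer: 3022445/783 ≈ 3860.1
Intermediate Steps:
R = 2 (R = 4 - 2 = 2)
F = 8 (F = (0 + 4)*2 = 4*2 = 8)
o(Y, a) = 64/783 - Y/783 (o(Y, a) = -(Y - 64)/(9*(8 + 79)) = -(-64 + Y)/(9*87) = -(-64/87 + Y/87)/9 = 64/783 - Y/783)
o(S, -139) + s = (64/783 - 1/783*(-1)) + 3860 = (64/783 + 1/783) + 3860 = 65/783 + 3860 = 3022445/783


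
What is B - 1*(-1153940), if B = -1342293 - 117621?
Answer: -305974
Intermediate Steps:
B = -1459914
B - 1*(-1153940) = -1459914 - 1*(-1153940) = -1459914 + 1153940 = -305974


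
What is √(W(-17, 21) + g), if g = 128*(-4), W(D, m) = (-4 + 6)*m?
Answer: I*√470 ≈ 21.679*I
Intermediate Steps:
W(D, m) = 2*m
g = -512
√(W(-17, 21) + g) = √(2*21 - 512) = √(42 - 512) = √(-470) = I*√470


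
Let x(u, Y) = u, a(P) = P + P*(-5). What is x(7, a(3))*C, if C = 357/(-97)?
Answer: -2499/97 ≈ -25.763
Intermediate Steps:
a(P) = -4*P (a(P) = P - 5*P = -4*P)
C = -357/97 (C = 357*(-1/97) = -357/97 ≈ -3.6804)
x(7, a(3))*C = 7*(-357/97) = -2499/97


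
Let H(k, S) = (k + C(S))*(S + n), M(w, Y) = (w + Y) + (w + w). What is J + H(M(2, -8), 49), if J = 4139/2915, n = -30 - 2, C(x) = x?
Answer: 2333224/2915 ≈ 800.42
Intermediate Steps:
n = -32
M(w, Y) = Y + 3*w (M(w, Y) = (Y + w) + 2*w = Y + 3*w)
H(k, S) = (-32 + S)*(S + k) (H(k, S) = (k + S)*(S - 32) = (S + k)*(-32 + S) = (-32 + S)*(S + k))
J = 4139/2915 (J = 4139*(1/2915) = 4139/2915 ≈ 1.4199)
J + H(M(2, -8), 49) = 4139/2915 + (49² - 32*49 - 32*(-8 + 3*2) + 49*(-8 + 3*2)) = 4139/2915 + (2401 - 1568 - 32*(-8 + 6) + 49*(-8 + 6)) = 4139/2915 + (2401 - 1568 - 32*(-2) + 49*(-2)) = 4139/2915 + (2401 - 1568 + 64 - 98) = 4139/2915 + 799 = 2333224/2915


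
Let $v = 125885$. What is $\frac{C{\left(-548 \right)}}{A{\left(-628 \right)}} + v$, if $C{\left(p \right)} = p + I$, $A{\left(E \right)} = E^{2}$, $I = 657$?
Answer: $\frac{49647029949}{394384} \approx 1.2589 \cdot 10^{5}$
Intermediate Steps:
$C{\left(p \right)} = 657 + p$ ($C{\left(p \right)} = p + 657 = 657 + p$)
$\frac{C{\left(-548 \right)}}{A{\left(-628 \right)}} + v = \frac{657 - 548}{\left(-628\right)^{2}} + 125885 = \frac{109}{394384} + 125885 = \frac{49647029949}{394384}$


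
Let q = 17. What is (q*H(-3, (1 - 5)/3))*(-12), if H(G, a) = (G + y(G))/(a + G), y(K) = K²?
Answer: 3672/13 ≈ 282.46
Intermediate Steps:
H(G, a) = (G + G²)/(G + a) (H(G, a) = (G + G²)/(a + G) = (G + G²)/(G + a))
(q*H(-3, (1 - 5)/3))*(-12) = (17*(-3*(1 - 3)/(-3 + (1 - 5)/3)))*(-12) = (17*(-3*(-2)/(-3 - 4*⅓)))*(-12) = (17*(-3*(-2)/(-3 - 4/3)))*(-12) = (17*(-3*(-2)/(-13/3)))*(-12) = (17*(-3*(-3/13)*(-2)))*(-12) = (17*(-18/13))*(-12) = -306/13*(-12) = 3672/13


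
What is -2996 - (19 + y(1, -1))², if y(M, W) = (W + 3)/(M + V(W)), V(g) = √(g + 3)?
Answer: -3293 - 68*√2 ≈ -3389.2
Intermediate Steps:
V(g) = √(3 + g)
y(M, W) = (3 + W)/(M + √(3 + W)) (y(M, W) = (W + 3)/(M + √(3 + W)) = (3 + W)/(M + √(3 + W)))
-2996 - (19 + y(1, -1))² = -2996 - (19 + (3 - 1)/(1 + √(3 - 1)))² = -2996 - (19 + 2/(1 + √2))²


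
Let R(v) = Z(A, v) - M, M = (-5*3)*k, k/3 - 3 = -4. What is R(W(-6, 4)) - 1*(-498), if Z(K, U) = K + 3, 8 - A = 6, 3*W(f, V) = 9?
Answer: 458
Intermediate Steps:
k = -3 (k = 9 + 3*(-4) = 9 - 12 = -3)
W(f, V) = 3 (W(f, V) = (⅓)*9 = 3)
A = 2 (A = 8 - 1*6 = 8 - 6 = 2)
Z(K, U) = 3 + K
M = 45 (M = -5*3*(-3) = -15*(-3) = 45)
R(v) = -40 (R(v) = (3 + 2) - 1*45 = 5 - 45 = -40)
R(W(-6, 4)) - 1*(-498) = -40 - 1*(-498) = -40 + 498 = 458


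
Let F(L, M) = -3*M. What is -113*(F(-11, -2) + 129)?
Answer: -15255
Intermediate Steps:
-113*(F(-11, -2) + 129) = -113*(-3*(-2) + 129) = -113*(6 + 129) = -113*135 = -15255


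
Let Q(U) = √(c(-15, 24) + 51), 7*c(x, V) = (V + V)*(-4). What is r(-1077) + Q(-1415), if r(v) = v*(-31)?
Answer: 33387 + √1155/7 ≈ 33392.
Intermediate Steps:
r(v) = -31*v
c(x, V) = -8*V/7 (c(x, V) = ((V + V)*(-4))/7 = ((2*V)*(-4))/7 = (-8*V)/7 = -8*V/7)
Q(U) = √1155/7 (Q(U) = √(-8/7*24 + 51) = √(-192/7 + 51) = √(165/7) = √1155/7)
r(-1077) + Q(-1415) = -31*(-1077) + √1155/7 = 33387 + √1155/7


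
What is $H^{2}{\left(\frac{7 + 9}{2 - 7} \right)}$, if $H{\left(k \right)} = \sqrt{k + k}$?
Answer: $- \frac{32}{5} \approx -6.4$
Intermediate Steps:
$H{\left(k \right)} = \sqrt{2} \sqrt{k}$ ($H{\left(k \right)} = \sqrt{2 k} = \sqrt{2} \sqrt{k}$)
$H^{2}{\left(\frac{7 + 9}{2 - 7} \right)} = \left(\sqrt{2} \sqrt{\frac{7 + 9}{2 - 7}}\right)^{2} = \left(\sqrt{2} \sqrt{\frac{16}{-5}}\right)^{2} = \left(\sqrt{2} \sqrt{16 \left(- \frac{1}{5}\right)}\right)^{2} = \left(\sqrt{2} \sqrt{- \frac{16}{5}}\right)^{2} = \left(\sqrt{2} \frac{4 i \sqrt{5}}{5}\right)^{2} = \left(\frac{4 i \sqrt{10}}{5}\right)^{2} = - \frac{32}{5}$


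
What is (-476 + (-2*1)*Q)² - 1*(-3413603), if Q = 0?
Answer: 3640179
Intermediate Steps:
(-476 + (-2*1)*Q)² - 1*(-3413603) = (-476 - 2*1*0)² - 1*(-3413603) = (-476 - 2*0)² + 3413603 = (-476 + 0)² + 3413603 = (-476)² + 3413603 = 226576 + 3413603 = 3640179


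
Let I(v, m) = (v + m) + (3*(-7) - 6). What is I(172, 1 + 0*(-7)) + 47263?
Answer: 47409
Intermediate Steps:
I(v, m) = -27 + m + v (I(v, m) = (m + v) + (-21 - 6) = (m + v) - 27 = -27 + m + v)
I(172, 1 + 0*(-7)) + 47263 = (-27 + (1 + 0*(-7)) + 172) + 47263 = (-27 + (1 + 0) + 172) + 47263 = (-27 + 1 + 172) + 47263 = 146 + 47263 = 47409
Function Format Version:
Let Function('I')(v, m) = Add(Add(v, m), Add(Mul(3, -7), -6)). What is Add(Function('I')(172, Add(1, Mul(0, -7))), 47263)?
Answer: 47409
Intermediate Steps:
Function('I')(v, m) = Add(-27, m, v) (Function('I')(v, m) = Add(Add(m, v), Add(-21, -6)) = Add(Add(m, v), -27) = Add(-27, m, v))
Add(Function('I')(172, Add(1, Mul(0, -7))), 47263) = Add(Add(-27, Add(1, Mul(0, -7)), 172), 47263) = Add(Add(-27, Add(1, 0), 172), 47263) = Add(Add(-27, 1, 172), 47263) = Add(146, 47263) = 47409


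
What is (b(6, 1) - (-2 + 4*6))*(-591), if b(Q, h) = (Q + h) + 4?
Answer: 6501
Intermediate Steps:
b(Q, h) = 4 + Q + h
(b(6, 1) - (-2 + 4*6))*(-591) = ((4 + 6 + 1) - (-2 + 4*6))*(-591) = (11 - (-2 + 24))*(-591) = (11 - 1*22)*(-591) = (11 - 22)*(-591) = -11*(-591) = 6501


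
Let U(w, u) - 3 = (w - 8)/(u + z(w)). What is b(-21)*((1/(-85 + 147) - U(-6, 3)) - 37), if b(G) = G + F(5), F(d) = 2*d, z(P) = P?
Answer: 91355/186 ≈ 491.16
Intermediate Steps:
U(w, u) = 3 + (-8 + w)/(u + w) (U(w, u) = 3 + (w - 8)/(u + w) = 3 + (-8 + w)/(u + w))
b(G) = 10 + G (b(G) = G + 2*5 = G + 10 = 10 + G)
b(-21)*((1/(-85 + 147) - U(-6, 3)) - 37) = (10 - 21)*((1/(-85 + 147) - (-8 + 3*3 + 4*(-6))/(3 - 6)) - 37) = -11*((1/62 - (-8 + 9 - 24)/(-3)) - 37) = -11*((1/62 - (-1)*(-23)/3) - 37) = -11*((1/62 - 1*23/3) - 37) = -11*((1/62 - 23/3) - 37) = -11*(-1423/186 - 37) = -11*(-8305/186) = 91355/186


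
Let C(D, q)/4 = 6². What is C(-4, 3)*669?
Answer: 96336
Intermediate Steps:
C(D, q) = 144 (C(D, q) = 4*6² = 4*36 = 144)
C(-4, 3)*669 = 144*669 = 96336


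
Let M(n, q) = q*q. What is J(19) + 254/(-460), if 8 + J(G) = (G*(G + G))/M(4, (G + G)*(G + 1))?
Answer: -157337/18400 ≈ -8.5509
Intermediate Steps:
M(n, q) = q²
J(G) = -8 + 1/(2*(1 + G)²) (J(G) = -8 + (G*(G + G))/(((G + G)*(G + 1))²) = -8 + (G*(2*G))/(((2*G)*(1 + G))²) = -8 + (2*G²)/((2*G*(1 + G))²) = -8 + (2*G²)/((4*G²*(1 + G)²)) = -8 + (2*G²)*(1/(4*G²*(1 + G)²)) = -8 + 1/(2*(1 + G)²))
J(19) + 254/(-460) = (-8 + 1/(2*(1 + 19)²)) + 254/(-460) = (-8 + (½)/20²) + 254*(-1/460) = (-8 + (½)*(1/400)) - 127/230 = (-8 + 1/800) - 127/230 = -6399/800 - 127/230 = -157337/18400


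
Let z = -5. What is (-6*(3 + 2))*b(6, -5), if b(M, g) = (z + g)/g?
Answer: -60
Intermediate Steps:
b(M, g) = (-5 + g)/g
(-6*(3 + 2))*b(6, -5) = (-6*(3 + 2))*((-5 - 5)/(-5)) = (-6*5)*(-⅕*(-10)) = -30*2 = -60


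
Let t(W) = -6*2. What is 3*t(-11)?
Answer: -36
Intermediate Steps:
t(W) = -12
3*t(-11) = 3*(-12) = -36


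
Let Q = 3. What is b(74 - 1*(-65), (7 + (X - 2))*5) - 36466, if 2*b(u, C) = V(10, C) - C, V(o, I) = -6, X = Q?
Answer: -36489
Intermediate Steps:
X = 3
b(u, C) = -3 - C/2 (b(u, C) = (-6 - C)/2 = -3 - C/2)
b(74 - 1*(-65), (7 + (X - 2))*5) - 36466 = (-3 - (7 + (3 - 2))*5/2) - 36466 = (-3 - (7 + 1)*5/2) - 36466 = (-3 - 4*5) - 36466 = (-3 - ½*40) - 36466 = (-3 - 20) - 36466 = -23 - 36466 = -36489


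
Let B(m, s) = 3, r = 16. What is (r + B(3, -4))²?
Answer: 361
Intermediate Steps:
(r + B(3, -4))² = (16 + 3)² = 19² = 361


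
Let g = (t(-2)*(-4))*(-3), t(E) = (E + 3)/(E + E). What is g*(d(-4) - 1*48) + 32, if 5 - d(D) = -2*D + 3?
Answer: 194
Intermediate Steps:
d(D) = 2 + 2*D (d(D) = 5 - (-2*D + 3) = 5 - (3 - 2*D) = 5 + (-3 + 2*D) = 2 + 2*D)
t(E) = (3 + E)/(2*E) (t(E) = (3 + E)/((2*E)) = (3 + E)*(1/(2*E)) = (3 + E)/(2*E))
g = -3 (g = (((1/2)*(3 - 2)/(-2))*(-4))*(-3) = (((1/2)*(-1/2)*1)*(-4))*(-3) = -1/4*(-4)*(-3) = 1*(-3) = -3)
g*(d(-4) - 1*48) + 32 = -3*((2 + 2*(-4)) - 1*48) + 32 = -3*((2 - 8) - 48) + 32 = -3*(-6 - 48) + 32 = -3*(-54) + 32 = 162 + 32 = 194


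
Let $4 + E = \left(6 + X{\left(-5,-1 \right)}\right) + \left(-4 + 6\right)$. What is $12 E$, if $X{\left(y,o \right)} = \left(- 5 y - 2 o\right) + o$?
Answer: $360$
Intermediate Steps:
$X{\left(y,o \right)} = - o - 5 y$
$E = 30$ ($E = -4 + \left(\left(6 - -26\right) + \left(-4 + 6\right)\right) = -4 + \left(\left(6 + \left(1 + 25\right)\right) + 2\right) = -4 + \left(\left(6 + 26\right) + 2\right) = -4 + \left(32 + 2\right) = -4 + 34 = 30$)
$12 E = 12 \cdot 30 = 360$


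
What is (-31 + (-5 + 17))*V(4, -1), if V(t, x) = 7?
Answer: -133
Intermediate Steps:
(-31 + (-5 + 17))*V(4, -1) = (-31 + (-5 + 17))*7 = (-31 + 12)*7 = -19*7 = -133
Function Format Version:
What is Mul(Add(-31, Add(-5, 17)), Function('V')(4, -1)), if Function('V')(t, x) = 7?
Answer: -133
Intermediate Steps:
Mul(Add(-31, Add(-5, 17)), Function('V')(4, -1)) = Mul(Add(-31, Add(-5, 17)), 7) = Mul(Add(-31, 12), 7) = Mul(-19, 7) = -133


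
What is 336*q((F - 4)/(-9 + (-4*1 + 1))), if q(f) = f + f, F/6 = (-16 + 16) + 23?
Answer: -7504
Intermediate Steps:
F = 138 (F = 6*((-16 + 16) + 23) = 6*(0 + 23) = 6*23 = 138)
q(f) = 2*f
336*q((F - 4)/(-9 + (-4*1 + 1))) = 336*(2*((138 - 4)/(-9 + (-4*1 + 1)))) = 336*(2*(134/(-9 + (-4 + 1)))) = 336*(2*(134/(-9 - 3))) = 336*(2*(134/(-12))) = 336*(2*(134*(-1/12))) = 336*(2*(-67/6)) = 336*(-67/3) = -7504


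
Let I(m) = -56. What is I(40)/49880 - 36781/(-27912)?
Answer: 229134151/174031320 ≈ 1.3166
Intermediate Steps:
I(40)/49880 - 36781/(-27912) = -56/49880 - 36781/(-27912) = -56*1/49880 - 36781*(-1/27912) = -7/6235 + 36781/27912 = 229134151/174031320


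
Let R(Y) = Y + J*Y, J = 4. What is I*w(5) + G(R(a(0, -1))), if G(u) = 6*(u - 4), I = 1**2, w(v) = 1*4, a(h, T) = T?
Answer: -50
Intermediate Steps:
w(v) = 4
R(Y) = 5*Y (R(Y) = Y + 4*Y = 5*Y)
I = 1
G(u) = -24 + 6*u (G(u) = 6*(-4 + u) = -24 + 6*u)
I*w(5) + G(R(a(0, -1))) = 1*4 + (-24 + 6*(5*(-1))) = 4 + (-24 + 6*(-5)) = 4 + (-24 - 30) = 4 - 54 = -50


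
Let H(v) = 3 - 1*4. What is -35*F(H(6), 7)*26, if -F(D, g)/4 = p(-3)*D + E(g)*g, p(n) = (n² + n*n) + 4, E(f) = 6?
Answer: 72800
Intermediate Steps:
H(v) = -1 (H(v) = 3 - 4 = -1)
p(n) = 4 + 2*n² (p(n) = (n² + n²) + 4 = 2*n² + 4 = 4 + 2*n²)
F(D, g) = -88*D - 24*g (F(D, g) = -4*((4 + 2*(-3)²)*D + 6*g) = -4*((4 + 2*9)*D + 6*g) = -4*((4 + 18)*D + 6*g) = -4*(22*D + 6*g) = -4*(6*g + 22*D) = -88*D - 24*g)
-35*F(H(6), 7)*26 = -35*(-88*(-1) - 24*7)*26 = -35*(88 - 168)*26 = -35*(-80)*26 = 2800*26 = 72800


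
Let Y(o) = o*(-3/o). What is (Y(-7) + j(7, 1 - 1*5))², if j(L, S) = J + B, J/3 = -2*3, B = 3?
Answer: 324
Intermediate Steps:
J = -18 (J = 3*(-2*3) = 3*(-6) = -18)
j(L, S) = -15 (j(L, S) = -18 + 3 = -15)
Y(o) = -3
(Y(-7) + j(7, 1 - 1*5))² = (-3 - 15)² = (-18)² = 324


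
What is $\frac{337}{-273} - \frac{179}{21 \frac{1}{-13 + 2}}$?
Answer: $\frac{8420}{91} \approx 92.527$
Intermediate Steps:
$\frac{337}{-273} - \frac{179}{21 \frac{1}{-13 + 2}} = 337 \left(- \frac{1}{273}\right) - \frac{179}{21 \frac{1}{-11}} = - \frac{337}{273} - \frac{179}{21 \left(- \frac{1}{11}\right)} = - \frac{337}{273} - \frac{179}{- \frac{21}{11}} = - \frac{337}{273} - - \frac{1969}{21} = - \frac{337}{273} + \frac{1969}{21} = \frac{8420}{91}$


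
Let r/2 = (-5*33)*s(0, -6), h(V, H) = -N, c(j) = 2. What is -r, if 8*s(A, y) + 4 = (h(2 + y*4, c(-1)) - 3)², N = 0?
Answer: 825/4 ≈ 206.25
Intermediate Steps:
h(V, H) = 0 (h(V, H) = -1*0 = 0)
s(A, y) = 5/8 (s(A, y) = -½ + (0 - 3)²/8 = -½ + (⅛)*(-3)² = -½ + (⅛)*9 = -½ + 9/8 = 5/8)
r = -825/4 (r = 2*(-5*33*(5/8)) = 2*(-165*5/8) = 2*(-825/8) = -825/4 ≈ -206.25)
-r = -1*(-825/4) = 825/4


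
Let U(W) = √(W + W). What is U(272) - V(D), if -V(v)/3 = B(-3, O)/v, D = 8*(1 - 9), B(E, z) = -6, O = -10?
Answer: 9/32 + 4*√34 ≈ 23.605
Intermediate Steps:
U(W) = √2*√W (U(W) = √(2*W) = √2*√W)
D = -64 (D = 8*(-8) = -64)
V(v) = 18/v (V(v) = -(-18)/v = 18/v)
U(272) - V(D) = √2*√272 - 18/(-64) = √2*(4*√17) - 18*(-1)/64 = 4*√34 - 1*(-9/32) = 4*√34 + 9/32 = 9/32 + 4*√34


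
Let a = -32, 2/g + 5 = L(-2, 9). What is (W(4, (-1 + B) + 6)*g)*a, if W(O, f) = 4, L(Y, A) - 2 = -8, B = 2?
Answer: 256/11 ≈ 23.273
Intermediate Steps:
L(Y, A) = -6 (L(Y, A) = 2 - 8 = -6)
g = -2/11 (g = 2/(-5 - 6) = 2/(-11) = 2*(-1/11) = -2/11 ≈ -0.18182)
(W(4, (-1 + B) + 6)*g)*a = (4*(-2/11))*(-32) = -8/11*(-32) = 256/11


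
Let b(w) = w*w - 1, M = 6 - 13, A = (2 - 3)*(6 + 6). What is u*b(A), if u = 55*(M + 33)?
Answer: 204490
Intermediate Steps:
A = -12 (A = -1*12 = -12)
M = -7
b(w) = -1 + w² (b(w) = w² - 1 = -1 + w²)
u = 1430 (u = 55*(-7 + 33) = 55*26 = 1430)
u*b(A) = 1430*(-1 + (-12)²) = 1430*(-1 + 144) = 1430*143 = 204490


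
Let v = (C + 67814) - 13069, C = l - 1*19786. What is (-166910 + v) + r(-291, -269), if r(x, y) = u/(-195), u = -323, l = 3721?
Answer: -25004527/195 ≈ -1.2823e+5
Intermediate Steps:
C = -16065 (C = 3721 - 1*19786 = 3721 - 19786 = -16065)
v = 38680 (v = (-16065 + 67814) - 13069 = 51749 - 13069 = 38680)
r(x, y) = 323/195 (r(x, y) = -323/(-195) = -323*(-1/195) = 323/195)
(-166910 + v) + r(-291, -269) = (-166910 + 38680) + 323/195 = -128230 + 323/195 = -25004527/195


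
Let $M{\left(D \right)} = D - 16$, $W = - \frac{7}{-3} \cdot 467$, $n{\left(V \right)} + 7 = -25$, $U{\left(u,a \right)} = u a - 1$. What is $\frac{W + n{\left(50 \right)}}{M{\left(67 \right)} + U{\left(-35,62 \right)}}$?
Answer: $- \frac{3173}{6360} \approx -0.4989$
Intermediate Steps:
$U{\left(u,a \right)} = -1 + a u$ ($U{\left(u,a \right)} = a u - 1 = -1 + a u$)
$n{\left(V \right)} = -32$ ($n{\left(V \right)} = -7 - 25 = -32$)
$W = \frac{3269}{3}$ ($W = \left(-7\right) \left(- \frac{1}{3}\right) 467 = \frac{7}{3} \cdot 467 = \frac{3269}{3} \approx 1089.7$)
$M{\left(D \right)} = -16 + D$ ($M{\left(D \right)} = D - 16 = -16 + D$)
$\frac{W + n{\left(50 \right)}}{M{\left(67 \right)} + U{\left(-35,62 \right)}} = \frac{\frac{3269}{3} - 32}{\left(-16 + 67\right) + \left(-1 + 62 \left(-35\right)\right)} = \frac{3173}{3 \left(51 - 2171\right)} = \frac{3173}{3 \left(-2120\right)} = \frac{3173}{3} \left(- \frac{1}{2120}\right) = - \frac{3173}{6360}$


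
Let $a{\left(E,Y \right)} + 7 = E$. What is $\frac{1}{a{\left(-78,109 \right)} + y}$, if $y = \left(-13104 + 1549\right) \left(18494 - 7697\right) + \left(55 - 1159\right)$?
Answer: $- \frac{1}{124760524} \approx -8.0153 \cdot 10^{-9}$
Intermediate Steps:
$a{\left(E,Y \right)} = -7 + E$
$y = -124760439$ ($y = \left(-11555\right) 10797 + \left(55 - 1159\right) = -124759335 - 1104 = -124760439$)
$\frac{1}{a{\left(-78,109 \right)} + y} = \frac{1}{\left(-7 - 78\right) - 124760439} = \frac{1}{-85 - 124760439} = \frac{1}{-124760524} = - \frac{1}{124760524}$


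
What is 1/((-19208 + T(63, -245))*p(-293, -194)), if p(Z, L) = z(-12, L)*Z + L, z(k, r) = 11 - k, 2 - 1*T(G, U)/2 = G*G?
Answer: 1/188175486 ≈ 5.3142e-9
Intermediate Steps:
T(G, U) = 4 - 2*G**2 (T(G, U) = 4 - 2*G*G = 4 - 2*G**2)
p(Z, L) = L + 23*Z (p(Z, L) = (11 - 1*(-12))*Z + L = (11 + 12)*Z + L = 23*Z + L = L + 23*Z)
1/((-19208 + T(63, -245))*p(-293, -194)) = 1/((-19208 + (4 - 2*63**2))*(-194 + 23*(-293))) = 1/((-19208 + (4 - 2*3969))*(-194 - 6739)) = 1/((-19208 + (4 - 7938))*(-6933)) = -1/6933/(-19208 - 7934) = -1/6933/(-27142) = -1/27142*(-1/6933) = 1/188175486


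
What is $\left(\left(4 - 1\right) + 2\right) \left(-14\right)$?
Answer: $-70$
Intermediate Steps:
$\left(\left(4 - 1\right) + 2\right) \left(-14\right) = \left(3 + 2\right) \left(-14\right) = 5 \left(-14\right) = -70$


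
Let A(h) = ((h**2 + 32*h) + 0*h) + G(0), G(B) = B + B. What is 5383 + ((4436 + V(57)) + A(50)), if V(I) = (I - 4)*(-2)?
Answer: 13813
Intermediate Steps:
G(B) = 2*B
V(I) = 8 - 2*I (V(I) = (-4 + I)*(-2) = 8 - 2*I)
A(h) = h**2 + 32*h (A(h) = ((h**2 + 32*h) + 0*h) + 2*0 = ((h**2 + 32*h) + 0) + 0 = (h**2 + 32*h) + 0 = h**2 + 32*h)
5383 + ((4436 + V(57)) + A(50)) = 5383 + ((4436 + (8 - 2*57)) + 50*(32 + 50)) = 5383 + ((4436 + (8 - 114)) + 50*82) = 5383 + ((4436 - 106) + 4100) = 5383 + (4330 + 4100) = 5383 + 8430 = 13813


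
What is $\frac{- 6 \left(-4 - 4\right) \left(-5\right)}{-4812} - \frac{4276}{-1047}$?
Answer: $\frac{1735616}{419847} \approx 4.1339$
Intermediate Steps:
$\frac{- 6 \left(-4 - 4\right) \left(-5\right)}{-4812} - \frac{4276}{-1047} = \left(-6\right) \left(-8\right) \left(-5\right) \left(- \frac{1}{4812}\right) - - \frac{4276}{1047} = 48 \left(-5\right) \left(- \frac{1}{4812}\right) + \frac{4276}{1047} = \left(-240\right) \left(- \frac{1}{4812}\right) + \frac{4276}{1047} = \frac{20}{401} + \frac{4276}{1047} = \frac{1735616}{419847}$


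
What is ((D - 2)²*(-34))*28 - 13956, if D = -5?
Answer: -60604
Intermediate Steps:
((D - 2)²*(-34))*28 - 13956 = ((-5 - 2)²*(-34))*28 - 13956 = ((-7)²*(-34))*28 - 13956 = (49*(-34))*28 - 13956 = -1666*28 - 13956 = -46648 - 13956 = -60604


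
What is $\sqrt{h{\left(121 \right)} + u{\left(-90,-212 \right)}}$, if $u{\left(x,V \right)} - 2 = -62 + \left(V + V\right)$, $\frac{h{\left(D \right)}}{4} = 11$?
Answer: $2 i \sqrt{110} \approx 20.976 i$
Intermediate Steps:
$h{\left(D \right)} = 44$ ($h{\left(D \right)} = 4 \cdot 11 = 44$)
$u{\left(x,V \right)} = -60 + 2 V$ ($u{\left(x,V \right)} = 2 + \left(-62 + \left(V + V\right)\right) = 2 + \left(-62 + 2 V\right) = -60 + 2 V$)
$\sqrt{h{\left(121 \right)} + u{\left(-90,-212 \right)}} = \sqrt{44 + \left(-60 + 2 \left(-212\right)\right)} = \sqrt{44 - 484} = \sqrt{-440} = 2 i \sqrt{110}$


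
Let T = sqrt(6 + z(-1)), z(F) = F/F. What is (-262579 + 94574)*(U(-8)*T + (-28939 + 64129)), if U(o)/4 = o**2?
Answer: -5912095950 - 43009280*sqrt(7) ≈ -6.0259e+9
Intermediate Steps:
z(F) = 1
U(o) = 4*o**2
T = sqrt(7) (T = sqrt(6 + 1) = sqrt(7) ≈ 2.6458)
(-262579 + 94574)*(U(-8)*T + (-28939 + 64129)) = (-262579 + 94574)*((4*(-8)**2)*sqrt(7) + (-28939 + 64129)) = -168005*((4*64)*sqrt(7) + 35190) = -168005*(256*sqrt(7) + 35190) = -168005*(35190 + 256*sqrt(7)) = -5912095950 - 43009280*sqrt(7)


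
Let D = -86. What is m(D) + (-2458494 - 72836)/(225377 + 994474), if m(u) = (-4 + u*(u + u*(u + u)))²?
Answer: 1951172019660387070/1219851 ≈ 1.5995e+12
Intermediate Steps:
m(u) = (-4 + u*(u + 2*u²))² (m(u) = (-4 + u*(u + u*(2*u)))² = (-4 + u*(u + 2*u²))²)
m(D) + (-2458494 - 72836)/(225377 + 994474) = (-4 + (-86)² + 2*(-86)³)² + (-2458494 - 72836)/(225377 + 994474) = (-4 + 7396 + 2*(-636056))² - 2531330/1219851 = (-4 + 7396 - 1272112)² - 2531330*1/1219851 = (-1264720)² - 2531330/1219851 = 1599516678400 - 2531330/1219851 = 1951172019660387070/1219851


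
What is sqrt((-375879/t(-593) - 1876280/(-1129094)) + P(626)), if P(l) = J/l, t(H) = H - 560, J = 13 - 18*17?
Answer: sqrt(54326731981787460792597570)/407477604566 ≈ 18.089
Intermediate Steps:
J = -293 (J = 13 - 306 = -293)
t(H) = -560 + H
P(l) = -293/l
sqrt((-375879/t(-593) - 1876280/(-1129094)) + P(626)) = sqrt((-375879/(-560 - 593) - 1876280/(-1129094)) - 293/626) = sqrt((-375879/(-1153) - 1876280*(-1/1129094)) - 293*1/626) = sqrt((-375879*(-1/1153) + 938140/564547) - 293/626) = sqrt((375879/1153 + 938140/564547) - 293/626) = sqrt(213283037233/650922691 - 293/626) = sqrt(133324460959395/407477604566) = sqrt(54326731981787460792597570)/407477604566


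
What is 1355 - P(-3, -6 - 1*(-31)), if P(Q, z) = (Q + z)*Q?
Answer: 1421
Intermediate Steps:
P(Q, z) = Q*(Q + z)
1355 - P(-3, -6 - 1*(-31)) = 1355 - (-3)*(-3 + (-6 - 1*(-31))) = 1355 - (-3)*(-3 + (-6 + 31)) = 1355 - (-3)*(-3 + 25) = 1355 - (-3)*22 = 1355 - 1*(-66) = 1355 + 66 = 1421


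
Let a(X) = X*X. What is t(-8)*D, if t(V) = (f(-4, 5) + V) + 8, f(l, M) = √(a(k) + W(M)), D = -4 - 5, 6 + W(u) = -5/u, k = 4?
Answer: -27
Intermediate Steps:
W(u) = -6 - 5/u
a(X) = X²
D = -9
f(l, M) = √(10 - 5/M) (f(l, M) = √(4² + (-6 - 5/M)) = √(16 + (-6 - 5/M)) = √(10 - 5/M))
t(V) = 11 + V (t(V) = (√(10 - 5/5) + V) + 8 = (√(10 - 5*⅕) + V) + 8 = (√(10 - 1) + V) + 8 = (√9 + V) + 8 = (3 + V) + 8 = 11 + V)
t(-8)*D = (11 - 8)*(-9) = 3*(-9) = -27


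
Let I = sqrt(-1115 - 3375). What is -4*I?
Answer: -4*I*sqrt(4490) ≈ -268.03*I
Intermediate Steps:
I = I*sqrt(4490) (I = sqrt(-4490) = I*sqrt(4490) ≈ 67.007*I)
-4*I = -4*I*sqrt(4490)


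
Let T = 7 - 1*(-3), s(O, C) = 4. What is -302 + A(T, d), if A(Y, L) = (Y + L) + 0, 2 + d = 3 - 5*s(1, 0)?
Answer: -311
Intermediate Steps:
d = -19 (d = -2 + (3 - 5*4) = -2 + (3 - 20) = -2 - 17 = -19)
T = 10 (T = 7 + 3 = 10)
A(Y, L) = L + Y (A(Y, L) = (L + Y) + 0 = L + Y)
-302 + A(T, d) = -302 + (-19 + 10) = -302 - 9 = -311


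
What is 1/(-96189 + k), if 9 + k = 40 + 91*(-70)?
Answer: -1/102528 ≈ -9.7534e-6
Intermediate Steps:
k = -6339 (k = -9 + (40 + 91*(-70)) = -9 + (40 - 6370) = -9 - 6330 = -6339)
1/(-96189 + k) = 1/(-96189 - 6339) = 1/(-102528) = -1/102528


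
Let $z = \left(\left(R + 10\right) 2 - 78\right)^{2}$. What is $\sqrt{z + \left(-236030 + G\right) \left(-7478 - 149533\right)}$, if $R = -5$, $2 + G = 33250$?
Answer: $\sqrt{31839009226} \approx 1.7844 \cdot 10^{5}$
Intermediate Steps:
$G = 33248$ ($G = -2 + 33250 = 33248$)
$z = 4624$ ($z = \left(\left(-5 + 10\right) 2 - 78\right)^{2} = \left(5 \cdot 2 - 78\right)^{2} = \left(10 - 78\right)^{2} = \left(-68\right)^{2} = 4624$)
$\sqrt{z + \left(-236030 + G\right) \left(-7478 - 149533\right)} = \sqrt{4624 + \left(-236030 + 33248\right) \left(-7478 - 149533\right)} = \sqrt{4624 - -31839004602} = \sqrt{4624 + 31839004602} = \sqrt{31839009226}$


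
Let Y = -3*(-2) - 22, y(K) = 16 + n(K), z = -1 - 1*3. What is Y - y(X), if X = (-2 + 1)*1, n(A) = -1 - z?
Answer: -35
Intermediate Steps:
z = -4 (z = -1 - 3 = -4)
n(A) = 3 (n(A) = -1 - 1*(-4) = -1 + 4 = 3)
X = -1 (X = -1*1 = -1)
y(K) = 19 (y(K) = 16 + 3 = 19)
Y = -16 (Y = 6 - 22 = -16)
Y - y(X) = -16 - 1*19 = -16 - 19 = -35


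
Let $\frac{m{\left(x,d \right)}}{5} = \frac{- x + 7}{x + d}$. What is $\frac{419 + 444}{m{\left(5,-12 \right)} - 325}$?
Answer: $- \frac{6041}{2285} \approx -2.6438$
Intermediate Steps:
$m{\left(x,d \right)} = \frac{5 \left(7 - x\right)}{d + x}$ ($m{\left(x,d \right)} = 5 \frac{- x + 7}{x + d} = 5 \frac{7 - x}{d + x} = \frac{5 \left(7 - x\right)}{d + x}$)
$\frac{419 + 444}{m{\left(5,-12 \right)} - 325} = \frac{419 + 444}{\frac{5 \left(7 - 5\right)}{-12 + 5} - 325} = \frac{863}{\frac{5 \left(7 - 5\right)}{-7} - 325} = \frac{863}{5 \left(- \frac{1}{7}\right) 2 - 325} = \frac{863}{- \frac{10}{7} - 325} = \frac{863}{- \frac{2285}{7}} = 863 \left(- \frac{7}{2285}\right) = - \frac{6041}{2285}$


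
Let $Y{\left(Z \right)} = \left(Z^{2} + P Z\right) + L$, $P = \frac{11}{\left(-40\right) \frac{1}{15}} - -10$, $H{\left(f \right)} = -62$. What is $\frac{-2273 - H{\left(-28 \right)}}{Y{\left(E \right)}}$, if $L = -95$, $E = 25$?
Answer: $- \frac{5896}{1805} \approx -3.2665$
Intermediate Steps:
$P = \frac{47}{8}$ ($P = \frac{11}{\left(-40\right) \frac{1}{15}} + 10 = \frac{11}{- \frac{8}{3}} + 10 = 11 \left(- \frac{3}{8}\right) + 10 = - \frac{33}{8} + 10 = \frac{47}{8} \approx 5.875$)
$Y{\left(Z \right)} = -95 + Z^{2} + \frac{47 Z}{8}$ ($Y{\left(Z \right)} = \left(Z^{2} + \frac{47 Z}{8}\right) - 95 = -95 + Z^{2} + \frac{47 Z}{8}$)
$\frac{-2273 - H{\left(-28 \right)}}{Y{\left(E \right)}} = \frac{-2273 - -62}{-95 + 25^{2} + \frac{47}{8} \cdot 25} = \frac{-2273 + 62}{-95 + 625 + \frac{1175}{8}} = - \frac{2211}{\frac{5415}{8}} = \left(-2211\right) \frac{8}{5415} = - \frac{5896}{1805}$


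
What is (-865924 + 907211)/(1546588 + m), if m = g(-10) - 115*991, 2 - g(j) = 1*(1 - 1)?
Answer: 41287/1432625 ≈ 0.028819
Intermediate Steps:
g(j) = 2 (g(j) = 2 - (1 - 1) = 2 - 0 = 2 - 1*0 = 2 + 0 = 2)
m = -113963 (m = 2 - 115*991 = 2 - 113965 = -113963)
(-865924 + 907211)/(1546588 + m) = (-865924 + 907211)/(1546588 - 113963) = 41287/1432625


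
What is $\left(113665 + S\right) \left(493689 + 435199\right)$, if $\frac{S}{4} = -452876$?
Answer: $-1577102273032$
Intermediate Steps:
$S = -1811504$ ($S = 4 \left(-452876\right) = -1811504$)
$\left(113665 + S\right) \left(493689 + 435199\right) = \left(113665 - 1811504\right) \left(493689 + 435199\right) = \left(-1697839\right) 928888 = -1577102273032$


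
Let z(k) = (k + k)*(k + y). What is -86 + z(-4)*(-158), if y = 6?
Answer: 2442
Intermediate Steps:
z(k) = 2*k*(6 + k) (z(k) = (k + k)*(k + 6) = (2*k)*(6 + k) = 2*k*(6 + k))
-86 + z(-4)*(-158) = -86 + (2*(-4)*(6 - 4))*(-158) = -86 + (2*(-4)*2)*(-158) = -86 - 16*(-158) = -86 + 2528 = 2442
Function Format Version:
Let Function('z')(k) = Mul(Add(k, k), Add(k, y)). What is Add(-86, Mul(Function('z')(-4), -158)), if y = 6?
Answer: 2442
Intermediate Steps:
Function('z')(k) = Mul(2, k, Add(6, k)) (Function('z')(k) = Mul(Add(k, k), Add(k, 6)) = Mul(Mul(2, k), Add(6, k)) = Mul(2, k, Add(6, k)))
Add(-86, Mul(Function('z')(-4), -158)) = Add(-86, Mul(Mul(2, -4, Add(6, -4)), -158)) = Add(-86, Mul(Mul(2, -4, 2), -158)) = Add(-86, Mul(-16, -158)) = Add(-86, 2528) = 2442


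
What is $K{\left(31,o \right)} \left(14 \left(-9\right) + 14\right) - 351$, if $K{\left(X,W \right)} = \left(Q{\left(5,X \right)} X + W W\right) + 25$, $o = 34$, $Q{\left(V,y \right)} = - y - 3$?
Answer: $-14575$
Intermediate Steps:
$Q{\left(V,y \right)} = -3 - y$
$K{\left(X,W \right)} = 25 + W^{2} + X \left(-3 - X\right)$ ($K{\left(X,W \right)} = \left(\left(-3 - X\right) X + W W\right) + 25 = \left(X \left(-3 - X\right) + W^{2}\right) + 25 = \left(W^{2} + X \left(-3 - X\right)\right) + 25 = 25 + W^{2} + X \left(-3 - X\right)$)
$K{\left(31,o \right)} \left(14 \left(-9\right) + 14\right) - 351 = \left(25 + 34^{2} - 31 \left(3 + 31\right)\right) \left(14 \left(-9\right) + 14\right) - 351 = \left(25 + 1156 - 31 \cdot 34\right) \left(-126 + 14\right) - 351 = \left(25 + 1156 - 1054\right) \left(-112\right) - 351 = 127 \left(-112\right) - 351 = -14224 - 351 = -14575$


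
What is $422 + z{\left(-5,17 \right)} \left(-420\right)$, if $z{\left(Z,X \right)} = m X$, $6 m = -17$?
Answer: $20652$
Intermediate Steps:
$m = - \frac{17}{6}$ ($m = \frac{1}{6} \left(-17\right) = - \frac{17}{6} \approx -2.8333$)
$z{\left(Z,X \right)} = - \frac{17 X}{6}$
$422 + z{\left(-5,17 \right)} \left(-420\right) = 422 + \left(- \frac{17}{6}\right) 17 \left(-420\right) = 422 - -20230 = 422 + 20230 = 20652$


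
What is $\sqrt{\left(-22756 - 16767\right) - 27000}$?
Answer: $i \sqrt{66523} \approx 257.92 i$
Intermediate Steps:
$\sqrt{\left(-22756 - 16767\right) - 27000} = \sqrt{-39523 - 27000} = \sqrt{-66523} = i \sqrt{66523}$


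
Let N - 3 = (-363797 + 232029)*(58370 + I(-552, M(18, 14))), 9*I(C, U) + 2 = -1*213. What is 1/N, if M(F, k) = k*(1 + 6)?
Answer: -9/69193353293 ≈ -1.3007e-10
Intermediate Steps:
M(F, k) = 7*k (M(F, k) = k*7 = 7*k)
I(C, U) = -215/9 (I(C, U) = -2/9 + (-1*213)/9 = -2/9 + (⅑)*(-213) = -2/9 - 71/3 = -215/9)
N = -69193353293/9 (N = 3 + (-363797 + 232029)*(58370 - 215/9) = 3 - 131768*525115/9 = 3 - 69193353320/9 = -69193353293/9 ≈ -7.6882e+9)
1/N = 1/(-69193353293/9) = -9/69193353293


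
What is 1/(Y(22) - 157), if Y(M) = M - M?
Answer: -1/157 ≈ -0.0063694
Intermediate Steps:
Y(M) = 0
1/(Y(22) - 157) = 1/(0 - 157) = 1/(-157) = -1/157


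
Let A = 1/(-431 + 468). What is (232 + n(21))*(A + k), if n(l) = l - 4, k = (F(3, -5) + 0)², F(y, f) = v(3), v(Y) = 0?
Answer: 249/37 ≈ 6.7297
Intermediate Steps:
F(y, f) = 0
A = 1/37 ≈ 0.027027
k = 0 (k = (0 + 0)² = 0² = 0)
n(l) = -4 + l
(232 + n(21))*(A + k) = (232 + (-4 + 21))*(1/37 + 0) = (232 + 17)*(1/37) = 249*(1/37) = 249/37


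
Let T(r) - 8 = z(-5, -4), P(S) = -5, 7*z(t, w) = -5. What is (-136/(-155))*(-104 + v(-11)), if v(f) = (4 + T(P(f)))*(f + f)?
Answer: -335376/1085 ≈ -309.10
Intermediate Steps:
z(t, w) = -5/7 (z(t, w) = (⅐)*(-5) = -5/7)
T(r) = 51/7 (T(r) = 8 - 5/7 = 51/7)
v(f) = 158*f/7 (v(f) = (4 + 51/7)*(f + f) = 79*(2*f)/7 = 158*f/7)
(-136/(-155))*(-104 + v(-11)) = (-136/(-155))*(-104 + (158/7)*(-11)) = (-136*(-1/155))*(-104 - 1738/7) = (136/155)*(-2466/7) = -335376/1085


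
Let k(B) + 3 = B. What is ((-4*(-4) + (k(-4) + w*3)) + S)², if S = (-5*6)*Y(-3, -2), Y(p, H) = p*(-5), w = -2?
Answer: 199809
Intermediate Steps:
k(B) = -3 + B
Y(p, H) = -5*p
S = -450 (S = (-5*6)*(-5*(-3)) = -30*15 = -450)
((-4*(-4) + (k(-4) + w*3)) + S)² = ((-4*(-4) + ((-3 - 4) - 2*3)) - 450)² = ((16 + (-7 - 6)) - 450)² = ((16 - 13) - 450)² = (3 - 450)² = (-447)² = 199809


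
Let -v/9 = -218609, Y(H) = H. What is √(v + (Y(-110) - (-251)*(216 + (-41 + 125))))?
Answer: √2042671 ≈ 1429.2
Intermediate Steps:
v = 1967481 (v = -9*(-218609) = 1967481)
√(v + (Y(-110) - (-251)*(216 + (-41 + 125)))) = √(1967481 + (-110 - (-251)*(216 + (-41 + 125)))) = √(1967481 + (-110 - (-251)*(216 + 84))) = √(1967481 + (-110 - (-251)*300)) = √(1967481 + (-110 - 1*(-75300))) = √(1967481 + (-110 + 75300)) = √(1967481 + 75190) = √2042671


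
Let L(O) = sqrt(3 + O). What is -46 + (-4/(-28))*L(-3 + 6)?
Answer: -46 + sqrt(6)/7 ≈ -45.650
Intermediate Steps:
-46 + (-4/(-28))*L(-3 + 6) = -46 + (-4/(-28))*sqrt(3 + (-3 + 6)) = -46 + (-4*(-1/28))*sqrt(3 + 3) = -46 + sqrt(6)/7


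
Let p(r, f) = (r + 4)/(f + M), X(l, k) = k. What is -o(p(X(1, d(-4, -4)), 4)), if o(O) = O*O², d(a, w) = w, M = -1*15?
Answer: 0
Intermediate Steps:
M = -15
p(r, f) = (4 + r)/(-15 + f) (p(r, f) = (r + 4)/(f - 15) = (4 + r)/(-15 + f))
o(O) = O³
-o(p(X(1, d(-4, -4)), 4)) = -((4 - 4)/(-15 + 4))³ = -(0/(-11))³ = -(-1/11*0)³ = -1*0³ = -1*0 = 0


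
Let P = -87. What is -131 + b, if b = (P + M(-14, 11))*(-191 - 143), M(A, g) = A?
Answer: 33603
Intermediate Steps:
b = 33734 (b = (-87 - 14)*(-191 - 143) = -101*(-334) = 33734)
-131 + b = -131 + 33734 = 33603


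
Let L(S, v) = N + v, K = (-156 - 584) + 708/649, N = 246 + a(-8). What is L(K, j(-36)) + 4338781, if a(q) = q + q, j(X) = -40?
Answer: 4338971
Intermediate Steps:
a(q) = 2*q
N = 230 (N = 246 + 2*(-8) = 246 - 16 = 230)
K = -8128/11 (K = -740 + 708*(1/649) = -740 + 12/11 = -8128/11 ≈ -738.91)
L(S, v) = 230 + v
L(K, j(-36)) + 4338781 = (230 - 40) + 4338781 = 190 + 4338781 = 4338971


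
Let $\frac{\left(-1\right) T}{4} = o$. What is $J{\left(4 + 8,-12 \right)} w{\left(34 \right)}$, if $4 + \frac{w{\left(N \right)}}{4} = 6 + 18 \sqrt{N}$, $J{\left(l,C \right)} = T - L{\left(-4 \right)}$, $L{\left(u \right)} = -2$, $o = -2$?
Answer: $80 + 720 \sqrt{34} \approx 4278.3$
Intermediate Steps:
$T = 8$ ($T = \left(-4\right) \left(-2\right) = 8$)
$J{\left(l,C \right)} = 10$ ($J{\left(l,C \right)} = 8 - -2 = 8 + 2 = 10$)
$w{\left(N \right)} = 8 + 72 \sqrt{N}$ ($w{\left(N \right)} = -16 + 4 \left(6 + 18 \sqrt{N}\right) = -16 + \left(24 + 72 \sqrt{N}\right) = 8 + 72 \sqrt{N}$)
$J{\left(4 + 8,-12 \right)} w{\left(34 \right)} = 10 \left(8 + 72 \sqrt{34}\right) = 80 + 720 \sqrt{34}$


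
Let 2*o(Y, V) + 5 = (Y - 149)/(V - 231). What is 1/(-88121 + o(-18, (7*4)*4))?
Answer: -119/10486613 ≈ -1.1348e-5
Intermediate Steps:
o(Y, V) = -5/2 + (-149 + Y)/(2*(-231 + V)) (o(Y, V) = -5/2 + ((Y - 149)/(V - 231))/2 = -5/2 + ((-149 + Y)/(-231 + V))/2 = -5/2 + (-149 + Y)/(2*(-231 + V)))
1/(-88121 + o(-18, (7*4)*4)) = 1/(-88121 + (1006 - 18 - 5*7*4*4)/(2*(-231 + (7*4)*4))) = 1/(-88121 + (1006 - 18 - 140*4)/(2*(-231 + 28*4))) = 1/(-88121 + (1006 - 18 - 5*112)/(2*(-231 + 112))) = 1/(-88121 + (1/2)*(1006 - 18 - 560)/(-119)) = 1/(-88121 + (1/2)*(-1/119)*428) = 1/(-88121 - 214/119) = 1/(-10486613/119) = -119/10486613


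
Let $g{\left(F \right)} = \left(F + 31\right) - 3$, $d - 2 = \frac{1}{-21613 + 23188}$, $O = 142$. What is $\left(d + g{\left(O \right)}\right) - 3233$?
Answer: $- \frac{4821074}{1575} \approx -3061.0$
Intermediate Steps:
$d = \frac{3151}{1575}$ ($d = 2 + \frac{1}{-21613 + 23188} = 2 + \frac{1}{1575} = \frac{3151}{1575} \approx 2.0006$)
$g{\left(F \right)} = 28 + F$ ($g{\left(F \right)} = \left(31 + F\right) - 3 = 28 + F$)
$\left(d + g{\left(O \right)}\right) - 3233 = \left(\frac{3151}{1575} + \left(28 + 142\right)\right) - 3233 = \left(\frac{3151}{1575} + 170\right) - 3233 = \frac{270901}{1575} - 3233 = - \frac{4821074}{1575}$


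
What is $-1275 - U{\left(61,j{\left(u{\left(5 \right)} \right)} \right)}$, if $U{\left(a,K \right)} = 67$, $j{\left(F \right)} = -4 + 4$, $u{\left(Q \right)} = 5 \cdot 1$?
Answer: $-1342$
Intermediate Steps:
$u{\left(Q \right)} = 5$
$j{\left(F \right)} = 0$
$-1275 - U{\left(61,j{\left(u{\left(5 \right)} \right)} \right)} = -1275 - 67 = -1342$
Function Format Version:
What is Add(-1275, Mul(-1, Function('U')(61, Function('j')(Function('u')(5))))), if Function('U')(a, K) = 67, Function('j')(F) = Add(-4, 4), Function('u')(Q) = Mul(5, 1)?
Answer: -1342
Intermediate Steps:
Function('u')(Q) = 5
Function('j')(F) = 0
Add(-1275, Mul(-1, Function('U')(61, Function('j')(Function('u')(5))))) = Add(-1275, Mul(-1, 67)) = Add(-1275, -67) = -1342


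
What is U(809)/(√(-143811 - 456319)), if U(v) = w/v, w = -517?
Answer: 517*I*√600130/485505170 ≈ 0.00082493*I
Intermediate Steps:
U(v) = -517/v
U(809)/(√(-143811 - 456319)) = (-517/809)/(√(-143811 - 456319)) = (-517*1/809)/(√(-600130)) = -517*(-I*√600130/600130)/809 = -(-517)*I*√600130/485505170 = 517*I*√600130/485505170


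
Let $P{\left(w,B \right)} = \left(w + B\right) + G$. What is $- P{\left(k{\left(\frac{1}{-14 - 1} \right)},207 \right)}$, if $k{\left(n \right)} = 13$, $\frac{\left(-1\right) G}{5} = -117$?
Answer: $-805$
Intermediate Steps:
$G = 585$ ($G = \left(-5\right) \left(-117\right) = 585$)
$P{\left(w,B \right)} = 585 + B + w$ ($P{\left(w,B \right)} = \left(w + B\right) + 585 = \left(B + w\right) + 585 = 585 + B + w$)
$- P{\left(k{\left(\frac{1}{-14 - 1} \right)},207 \right)} = - (585 + 207 + 13) = \left(-1\right) 805 = -805$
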